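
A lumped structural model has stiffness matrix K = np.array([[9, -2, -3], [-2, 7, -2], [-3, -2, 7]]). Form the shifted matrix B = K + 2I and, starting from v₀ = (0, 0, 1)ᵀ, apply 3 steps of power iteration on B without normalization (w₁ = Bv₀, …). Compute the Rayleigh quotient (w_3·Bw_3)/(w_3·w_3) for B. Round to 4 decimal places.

μ ≈ 12.6099

B = K + 2I has rows (11, -2, -3); (-2, 9, -2); (-3, -2, 9)
w1 = Bv₀ = (11·0 + (-2)·0 + (-3)·1; (-2)·0 + 9·0 + (-2)·1; (-3)·0 + (-2)·0 + 9·1) = (-3, -2, 9)
w2 = Bw1 = (11·(-3) + (-2)·(-2) + (-3)·9; (-2)·(-3) + 9·(-2) + (-2)·9; (-3)·(-3) + (-2)·(-2) + 9·9) = (-56, -30, 94)
w3 = Bw2 = (-838, -346, 1074)
Bw3 = (-11748, -3586, 12872)
w3·Bw3 = 24910108; w3·w3 = 1975436; μ ≈ 24910108/1975436 = 12.6099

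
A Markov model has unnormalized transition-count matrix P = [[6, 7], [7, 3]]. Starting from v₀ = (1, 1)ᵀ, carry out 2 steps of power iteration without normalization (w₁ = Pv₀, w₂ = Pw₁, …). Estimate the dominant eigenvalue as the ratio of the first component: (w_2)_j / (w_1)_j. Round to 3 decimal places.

11.385

w1 = Pv₀ = (6·1 + 7·1; 7·1 + 3·1) = (13, 10)
w2 = Pw1 = (6·13 + 7·10; 7·13 + 3·10) = (148, 121)
Ratio at component: 148 / 13 = 11.385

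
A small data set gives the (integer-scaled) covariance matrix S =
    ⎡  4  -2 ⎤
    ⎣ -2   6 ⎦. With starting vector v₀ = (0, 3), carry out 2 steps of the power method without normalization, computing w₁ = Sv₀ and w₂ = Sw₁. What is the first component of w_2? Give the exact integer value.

-60

w1 = Sv₀ = (4·0 + (-2)·3; (-2)·0 + 6·3) = (-6, 18)
w2 = Sw1 = (4·(-6) + (-2)·18; (-2)·(-6) + 6·18) = (-60, 120)
The requested component of w2 is -60.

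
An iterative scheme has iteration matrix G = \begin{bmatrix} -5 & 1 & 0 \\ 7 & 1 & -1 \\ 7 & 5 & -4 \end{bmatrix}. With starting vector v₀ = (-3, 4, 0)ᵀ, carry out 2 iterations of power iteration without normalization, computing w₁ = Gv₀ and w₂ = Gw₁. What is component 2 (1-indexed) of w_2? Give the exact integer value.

117

w1 = Gv₀ = ((-5)·(-3) + 1·4 + 0·0; 7·(-3) + 1·4 + (-1)·0; 7·(-3) + 5·4 + (-4)·0) = (19, -17, -1)
w2 = Gw1 = ((-5)·19 + 1·(-17) + 0·(-1); 7·19 + 1·(-17) + (-1)·(-1); 7·19 + 5·(-17) + (-4)·(-1)) = (-112, 117, 52)
The requested component of w2 is 117.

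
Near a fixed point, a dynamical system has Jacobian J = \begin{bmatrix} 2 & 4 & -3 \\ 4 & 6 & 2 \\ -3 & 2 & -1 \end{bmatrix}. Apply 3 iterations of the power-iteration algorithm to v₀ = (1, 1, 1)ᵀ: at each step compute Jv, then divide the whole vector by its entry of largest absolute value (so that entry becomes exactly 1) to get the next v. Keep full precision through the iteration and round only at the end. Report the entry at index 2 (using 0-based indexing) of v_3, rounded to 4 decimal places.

Jv0 = (3.00000, 12.00000, -2.00000); divide by 12.00000 → v1 = (0.25000, 1.00000, -0.16667)
Jv1 = (5.00000, 6.66667, 1.41667); divide by 6.66667 → v2 = (0.75000, 1.00000, 0.21250)
Jv2 = (4.86250, 9.42500, -0.46250); divide by 9.42500 → v3 = (0.51592, 1.00000, -0.04907)
Requested entry of v3: -37/754 = -0.0491

-0.0491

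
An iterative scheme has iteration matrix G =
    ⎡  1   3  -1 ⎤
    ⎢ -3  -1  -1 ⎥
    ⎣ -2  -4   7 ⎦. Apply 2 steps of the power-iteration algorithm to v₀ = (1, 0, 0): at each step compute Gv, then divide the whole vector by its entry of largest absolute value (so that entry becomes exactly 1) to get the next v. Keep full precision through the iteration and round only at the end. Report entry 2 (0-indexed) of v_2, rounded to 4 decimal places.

0.6667

Gv0 = (1.00000, -3.00000, -2.00000); divide by -3.00000 → v1 = (-0.33333, 1.00000, 0.66667)
Gv1 = (2.00000, -0.66667, 1.33333); divide by 2.00000 → v2 = (1.00000, -0.33333, 0.66667)
Requested entry of v2: -4/-6 = 0.6667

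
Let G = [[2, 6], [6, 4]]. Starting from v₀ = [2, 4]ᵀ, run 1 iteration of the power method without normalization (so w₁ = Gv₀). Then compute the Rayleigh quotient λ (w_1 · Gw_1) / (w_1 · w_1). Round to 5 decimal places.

λ ≈ 9.00000

w1 = Gv₀ = (2·2 + 6·4; 6·2 + 4·4) = (28, 28)
Gw1 = (224, 280)
w1·Gw1 = 28·224 + 28·280 = 14112; w1·w1 = 28·28 + 28·28 = 1568
λ ≈ 14112/1568 = 9.00000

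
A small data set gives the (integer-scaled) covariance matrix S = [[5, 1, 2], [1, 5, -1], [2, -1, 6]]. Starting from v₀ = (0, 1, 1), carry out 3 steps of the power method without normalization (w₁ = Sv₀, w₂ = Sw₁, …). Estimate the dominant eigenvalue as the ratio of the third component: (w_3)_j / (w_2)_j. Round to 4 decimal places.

w1 = Sv₀ = (5·0 + 1·1 + 2·1; 1·0 + 5·1 + (-1)·1; 2·0 + (-1)·1 + 6·1) = (3, 4, 5)
w2 = Sw1 = (5·3 + 1·4 + 2·5; 1·3 + 5·4 + (-1)·5; 2·3 + (-1)·4 + 6·5) = (29, 18, 32)
w3 = Sw2 = (227, 87, 232)
Ratio at component: 232 / 32 = 7.2500

7.2500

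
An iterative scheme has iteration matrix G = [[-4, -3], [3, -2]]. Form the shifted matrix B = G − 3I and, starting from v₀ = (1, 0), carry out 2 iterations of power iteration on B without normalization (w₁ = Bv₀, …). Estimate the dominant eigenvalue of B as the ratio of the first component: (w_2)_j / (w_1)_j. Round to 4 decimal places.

B = G − 3I has rows (-7, -3); (3, -5)
w1 = Bv₀ = (-7, 3)
w2 = Bw1 = (40, -36)
Ratio: 40/-7 = -5.7143

μ ≈ -5.7143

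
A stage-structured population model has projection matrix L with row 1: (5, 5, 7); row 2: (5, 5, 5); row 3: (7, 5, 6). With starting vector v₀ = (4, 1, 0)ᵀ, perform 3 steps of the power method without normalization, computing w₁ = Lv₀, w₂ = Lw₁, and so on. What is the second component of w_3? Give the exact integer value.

w1 = Lv₀ = (25, 25, 33)
w2 = Lw1 = (481, 415, 498)
w3 = Lw2 = (7966, 6970, 8430)
The requested component of w3 is 6970.

6970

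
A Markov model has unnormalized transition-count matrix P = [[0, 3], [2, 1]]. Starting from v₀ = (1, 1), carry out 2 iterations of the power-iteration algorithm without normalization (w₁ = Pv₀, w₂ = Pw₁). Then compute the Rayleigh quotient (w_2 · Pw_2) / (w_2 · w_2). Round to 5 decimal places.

w1 = Pv₀ = (3, 3)
w2 = Pw1 = (9, 9)
Pw2 = (27, 27)
w2·Pw2 = 9·27 + 9·27 = 486; w2·w2 = 9·9 + 9·9 = 162
λ ≈ 486/162 = 3.00000

λ ≈ 3.00000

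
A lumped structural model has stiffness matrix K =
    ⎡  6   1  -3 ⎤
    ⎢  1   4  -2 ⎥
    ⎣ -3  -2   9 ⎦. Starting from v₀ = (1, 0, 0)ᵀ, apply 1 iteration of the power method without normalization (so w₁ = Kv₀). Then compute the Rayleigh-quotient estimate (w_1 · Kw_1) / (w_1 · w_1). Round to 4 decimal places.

w1 = Kv₀ = (6·1 + 1·0 + (-3)·0; 1·1 + 4·0 + (-2)·0; (-3)·1 + (-2)·0 + 9·0) = (6, 1, -3)
Kw1 = (46, 16, -47)
w1·Kw1 = 6·46 + 1·16 + (-3)·(-47) = 433; w1·w1 = 6·6 + 1·1 + (-3)·(-3) = 46
λ ≈ 433/46 = 9.4130

9.4130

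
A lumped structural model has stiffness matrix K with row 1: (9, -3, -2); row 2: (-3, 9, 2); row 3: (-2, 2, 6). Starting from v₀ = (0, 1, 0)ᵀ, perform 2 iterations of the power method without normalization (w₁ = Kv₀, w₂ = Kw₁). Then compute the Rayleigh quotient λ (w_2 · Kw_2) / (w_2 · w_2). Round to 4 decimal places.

λ ≈ 12.7576

w1 = Kv₀ = (9·0 + (-3)·1 + (-2)·0; (-3)·0 + 9·1 + 2·0; (-2)·0 + 2·1 + 6·0) = (-3, 9, 2)
w2 = Kw1 = (9·(-3) + (-3)·9 + (-2)·2; (-3)·(-3) + 9·9 + 2·2; (-2)·(-3) + 2·9 + 6·2) = (-58, 94, 36)
Kw2 = (-876, 1092, 520)
w2·Kw2 = (-58)·(-876) + 94·1092 + 36·520 = 172176; w2·w2 = (-58)·(-58) + 94·94 + 36·36 = 13496
λ ≈ 172176/13496 = 12.7576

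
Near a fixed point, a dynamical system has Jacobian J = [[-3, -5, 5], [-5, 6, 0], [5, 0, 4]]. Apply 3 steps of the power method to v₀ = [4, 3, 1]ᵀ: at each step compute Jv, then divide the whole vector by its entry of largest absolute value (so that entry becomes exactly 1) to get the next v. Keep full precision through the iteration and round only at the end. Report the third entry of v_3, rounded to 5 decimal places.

-0.80488

Jv0 = (-22.000000, -2.000000, 24.000000); divide by 24.000000 → v1 = (-0.916667, -0.083333, 1.000000)
Jv1 = (8.166667, 4.083333, -0.583333); divide by 8.166667 → v2 = (1.000000, 0.500000, -0.071429)
Jv2 = (-5.857143, -2.000000, 4.714286); divide by -5.857143 → v3 = (1.000000, 0.341463, -0.804878)
Requested entry of v3: 924/-1148 = -0.80488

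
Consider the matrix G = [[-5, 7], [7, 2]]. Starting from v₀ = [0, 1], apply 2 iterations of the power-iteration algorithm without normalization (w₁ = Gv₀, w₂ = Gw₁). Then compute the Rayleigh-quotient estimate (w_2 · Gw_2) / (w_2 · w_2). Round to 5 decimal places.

-3.74431

w1 = Gv₀ = (7, 2)
w2 = Gw1 = (-21, 53)
Gw2 = (476, -41)
w2·Gw2 = (-21)·476 + 53·(-41) = -12169; w2·w2 = (-21)·(-21) + 53·53 = 3250
λ ≈ -12169/3250 = -3.74431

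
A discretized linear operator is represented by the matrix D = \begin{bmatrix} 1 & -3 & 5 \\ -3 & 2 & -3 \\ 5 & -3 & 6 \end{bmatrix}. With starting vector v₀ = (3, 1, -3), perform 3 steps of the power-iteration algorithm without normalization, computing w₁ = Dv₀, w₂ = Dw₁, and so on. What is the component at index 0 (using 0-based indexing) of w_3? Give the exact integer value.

w1 = Dv₀ = (1·3 + (-3)·1 + 5·(-3); (-3)·3 + 2·1 + (-3)·(-3); 5·3 + (-3)·1 + 6·(-3)) = (-15, 2, -6)
w2 = Dw1 = (1·(-15) + (-3)·2 + 5·(-6); (-3)·(-15) + 2·2 + (-3)·(-6); 5·(-15) + (-3)·2 + 6·(-6)) = (-51, 67, -117)
w3 = Dw2 = (-837, 638, -1158)
The requested component of w3 is -837.

-837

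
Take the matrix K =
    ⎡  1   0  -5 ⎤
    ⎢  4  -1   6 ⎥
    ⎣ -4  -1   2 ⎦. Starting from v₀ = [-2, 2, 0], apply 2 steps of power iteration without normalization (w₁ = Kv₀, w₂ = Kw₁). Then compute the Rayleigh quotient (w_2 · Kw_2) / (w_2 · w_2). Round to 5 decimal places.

w1 = Kv₀ = (1·(-2) + 0·2 + (-5)·0; 4·(-2) + (-1)·2 + 6·0; (-4)·(-2) + (-1)·2 + 2·0) = (-2, -10, 6)
w2 = Kw1 = (1·(-2) + 0·(-10) + (-5)·6; 4·(-2) + (-1)·(-10) + 6·6; (-4)·(-2) + (-1)·(-10) + 2·6) = (-32, 38, 30)
Kw2 = (-182, 14, 150)
w2·Kw2 = (-32)·(-182) + 38·14 + 30·150 = 10856; w2·w2 = (-32)·(-32) + 38·38 + 30·30 = 3368
λ ≈ 10856/3368 = 3.22328

λ ≈ 3.22328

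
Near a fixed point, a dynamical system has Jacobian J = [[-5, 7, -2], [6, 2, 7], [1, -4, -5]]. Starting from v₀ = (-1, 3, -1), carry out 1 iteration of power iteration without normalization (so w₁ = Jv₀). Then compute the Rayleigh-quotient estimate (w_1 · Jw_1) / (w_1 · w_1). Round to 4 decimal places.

-7.0212

w1 = Jv₀ = (28, -7, -8)
Jw1 = (-173, 98, 96)
w1·Jw1 = 28·(-173) + (-7)·98 + (-8)·96 = -6298; w1·w1 = 28·28 + (-7)·(-7) + (-8)·(-8) = 897
λ ≈ -6298/897 = -7.0212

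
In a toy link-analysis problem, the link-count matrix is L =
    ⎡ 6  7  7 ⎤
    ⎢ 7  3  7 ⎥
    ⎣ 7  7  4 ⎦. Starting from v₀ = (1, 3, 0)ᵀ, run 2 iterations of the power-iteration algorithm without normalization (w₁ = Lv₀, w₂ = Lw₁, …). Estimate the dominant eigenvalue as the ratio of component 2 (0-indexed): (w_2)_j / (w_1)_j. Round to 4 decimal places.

λ ≈ 14.7500

w1 = Lv₀ = (6·1 + 7·3 + 7·0; 7·1 + 3·3 + 7·0; 7·1 + 7·3 + 4·0) = (27, 16, 28)
w2 = Lw1 = (6·27 + 7·16 + 7·28; 7·27 + 3·16 + 7·28; 7·27 + 7·16 + 4·28) = (470, 433, 413)
Ratio at component: 413 / 28 = 14.7500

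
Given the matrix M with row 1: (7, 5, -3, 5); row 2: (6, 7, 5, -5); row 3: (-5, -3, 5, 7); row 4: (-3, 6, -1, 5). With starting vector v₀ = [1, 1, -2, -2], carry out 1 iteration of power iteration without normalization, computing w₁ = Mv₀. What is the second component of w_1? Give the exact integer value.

w1 = Mv₀ = (7·1 + 5·1 + (-3)·(-2) + 5·(-2); 6·1 + 7·1 + 5·(-2) + (-5)·(-2); (-5)·1 + (-3)·1 + 5·(-2) + 7·(-2); (-3)·1 + 6·1 + (-1)·(-2) + 5·(-2)) = (8, 13, -32, -5)
The requested component of w1 is 13.

13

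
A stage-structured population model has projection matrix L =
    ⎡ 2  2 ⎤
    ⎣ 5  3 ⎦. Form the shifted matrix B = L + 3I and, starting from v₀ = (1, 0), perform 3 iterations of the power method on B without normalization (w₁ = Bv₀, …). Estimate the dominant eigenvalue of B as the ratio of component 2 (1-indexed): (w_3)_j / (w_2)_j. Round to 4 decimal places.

μ ≈ 9.1818

B = L + 3I has rows (5, 2); (5, 6)
w1 = Bv₀ = (5, 5)
w2 = Bw1 = (35, 55)
w3 = Bw2 = (285, 505)
Ratio: 505/55 = 9.1818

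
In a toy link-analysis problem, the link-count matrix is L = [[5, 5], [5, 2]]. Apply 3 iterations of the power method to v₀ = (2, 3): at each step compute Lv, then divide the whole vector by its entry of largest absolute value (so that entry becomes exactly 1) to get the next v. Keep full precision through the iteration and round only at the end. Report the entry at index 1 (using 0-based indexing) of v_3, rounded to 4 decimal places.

Lv0 = (25.00000, 16.00000); divide by 25.00000 → v1 = (1.00000, 0.64000)
Lv1 = (8.20000, 6.28000); divide by 8.20000 → v2 = (1.00000, 0.76585)
Lv2 = (8.82927, 6.53171); divide by 8.82927 → v3 = (1.00000, 0.73978)
Requested entry of v3: 1339/1810 = 0.7398

0.7398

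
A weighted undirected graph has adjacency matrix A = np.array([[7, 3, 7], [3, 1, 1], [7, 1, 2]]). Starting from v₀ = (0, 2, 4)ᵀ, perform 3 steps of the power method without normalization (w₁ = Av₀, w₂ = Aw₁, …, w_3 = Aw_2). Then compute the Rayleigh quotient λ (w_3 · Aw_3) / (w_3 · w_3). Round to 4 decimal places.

w1 = Av₀ = (7·0 + 3·2 + 7·4; 3·0 + 1·2 + 1·4; 7·0 + 1·2 + 2·4) = (34, 6, 10)
w2 = Aw1 = (7·34 + 3·6 + 7·10; 3·34 + 1·6 + 1·10; 7·34 + 1·6 + 2·10) = (326, 118, 264)
w3 = Aw2 = (4484, 1360, 2928)
Aw3 = (55964, 17740, 38604)
w3·Aw3 = 4484·55964 + 1360·17740 + 2928·38604 = 388101488; w3·w3 = 4484·4484 + 1360·1360 + 2928·2928 = 30529040
λ ≈ 388101488/30529040 = 12.7125

λ ≈ 12.7125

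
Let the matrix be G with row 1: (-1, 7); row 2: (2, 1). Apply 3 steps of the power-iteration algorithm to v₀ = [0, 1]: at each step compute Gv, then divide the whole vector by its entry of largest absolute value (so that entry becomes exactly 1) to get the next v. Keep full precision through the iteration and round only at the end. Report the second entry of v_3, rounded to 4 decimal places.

0.1429

Gv0 = (7.00000, 1.00000); divide by 7.00000 → v1 = (1.00000, 0.14286)
Gv1 = (0.00000, 2.14286); divide by 2.14286 → v2 = (0.00000, 1.00000)
Gv2 = (7.00000, 1.00000); divide by 7.00000 → v3 = (1.00000, 0.14286)
Requested entry of v3: 15/105 = 0.1429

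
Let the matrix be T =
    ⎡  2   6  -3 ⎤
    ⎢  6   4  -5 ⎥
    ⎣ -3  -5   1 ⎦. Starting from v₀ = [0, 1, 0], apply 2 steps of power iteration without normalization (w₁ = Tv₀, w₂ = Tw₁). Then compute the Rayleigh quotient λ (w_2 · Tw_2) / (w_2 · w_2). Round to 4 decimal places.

λ ≈ 11.9625

w1 = Tv₀ = (6, 4, -5)
w2 = Tw1 = (51, 77, -43)
Tw2 = (693, 829, -581)
w2·Tw2 = 51·693 + 77·829 + (-43)·(-581) = 124159; w2·w2 = 51·51 + 77·77 + (-43)·(-43) = 10379
λ ≈ 124159/10379 = 11.9625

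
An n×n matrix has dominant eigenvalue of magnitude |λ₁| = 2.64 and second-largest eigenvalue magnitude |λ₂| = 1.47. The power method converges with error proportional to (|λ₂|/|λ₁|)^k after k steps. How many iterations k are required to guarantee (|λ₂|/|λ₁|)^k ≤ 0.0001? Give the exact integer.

|λ₂/λ₁| = 1.47/2.64 = 0.55682
Need k ≥ ln(0.0001) / ln(0.55682) = -9.2103 / -0.5855 ≈ 15.730
Smallest integer k satisfying the bound: 16

16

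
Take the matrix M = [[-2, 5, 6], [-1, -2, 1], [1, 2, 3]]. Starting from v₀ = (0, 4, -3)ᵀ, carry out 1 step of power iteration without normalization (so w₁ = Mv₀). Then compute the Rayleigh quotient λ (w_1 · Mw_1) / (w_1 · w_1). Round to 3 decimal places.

w1 = Mv₀ = (2, -11, -1)
Mw1 = (-65, 19, -23)
w1·Mw1 = 2·(-65) + (-11)·19 + (-1)·(-23) = -316; w1·w1 = 2·2 + (-11)·(-11) + (-1)·(-1) = 126
λ ≈ -316/126 = -2.508

-2.508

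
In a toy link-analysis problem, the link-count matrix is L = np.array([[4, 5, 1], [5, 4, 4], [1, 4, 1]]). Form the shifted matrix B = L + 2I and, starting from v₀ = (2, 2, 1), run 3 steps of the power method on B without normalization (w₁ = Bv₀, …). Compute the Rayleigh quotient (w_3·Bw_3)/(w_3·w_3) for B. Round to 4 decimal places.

B = L + 2I has rows (6, 5, 1); (5, 6, 4); (1, 4, 3)
w1 = Bv₀ = (6·2 + 5·2 + 1·1; 5·2 + 6·2 + 4·1; 1·2 + 4·2 + 3·1) = (23, 26, 13)
w2 = Bw1 = (6·23 + 5·26 + 1·13; 5·23 + 6·26 + 4·13; 1·23 + 4·26 + 3·13) = (281, 323, 166)
w3 = Bw2 = (3467, 4007, 2071)
Bw3 = (42908, 49661, 25708)
w3·Bw3 = 400994931; w3·w3 = 32365179; μ ≈ 400994931/32365179 = 12.3897

12.3897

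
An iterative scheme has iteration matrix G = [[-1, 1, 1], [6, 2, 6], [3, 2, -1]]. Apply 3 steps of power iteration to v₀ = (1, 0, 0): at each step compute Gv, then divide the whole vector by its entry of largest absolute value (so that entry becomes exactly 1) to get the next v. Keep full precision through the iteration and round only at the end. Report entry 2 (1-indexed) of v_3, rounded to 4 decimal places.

1.0000

Gv0 = (-1.00000, 6.00000, 3.00000); divide by 6.00000 → v1 = (-0.16667, 1.00000, 0.50000)
Gv1 = (1.66667, 4.00000, 1.00000); divide by 4.00000 → v2 = (0.41667, 1.00000, 0.25000)
Gv2 = (0.83333, 6.00000, 3.00000); divide by 6.00000 → v3 = (0.13889, 1.00000, 0.50000)
Requested entry of v3: 144/144 = 1.0000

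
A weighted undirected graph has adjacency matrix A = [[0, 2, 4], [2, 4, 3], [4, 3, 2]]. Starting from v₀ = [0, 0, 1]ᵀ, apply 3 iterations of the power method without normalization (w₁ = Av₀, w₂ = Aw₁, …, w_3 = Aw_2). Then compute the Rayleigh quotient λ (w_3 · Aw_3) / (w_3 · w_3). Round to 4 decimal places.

w1 = Av₀ = (0·0 + 2·0 + 4·1; 2·0 + 4·0 + 3·1; 4·0 + 3·0 + 2·1) = (4, 3, 2)
w2 = Aw1 = (0·4 + 2·3 + 4·2; 2·4 + 4·3 + 3·2; 4·4 + 3·3 + 2·2) = (14, 26, 29)
w3 = Aw2 = (168, 219, 192)
Aw3 = (1206, 1788, 1713)
w3·Aw3 = 168·1206 + 219·1788 + 192·1713 = 923076; w3·w3 = 168·168 + 219·219 + 192·192 = 113049
λ ≈ 923076/113049 = 8.1653

8.1653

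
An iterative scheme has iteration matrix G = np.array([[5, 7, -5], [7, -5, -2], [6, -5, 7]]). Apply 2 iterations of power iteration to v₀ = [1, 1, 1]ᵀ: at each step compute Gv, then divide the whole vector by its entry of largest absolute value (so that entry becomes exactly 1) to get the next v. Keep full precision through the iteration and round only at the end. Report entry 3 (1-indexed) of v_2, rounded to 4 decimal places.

1.0000

Gv0 = (7.00000, 0.00000, 8.00000); divide by 8.00000 → v1 = (0.87500, 0.00000, 1.00000)
Gv1 = (-0.62500, 4.12500, 12.25000); divide by 12.25000 → v2 = (-0.05102, 0.33673, 1.00000)
Requested entry of v2: 98/98 = 1.0000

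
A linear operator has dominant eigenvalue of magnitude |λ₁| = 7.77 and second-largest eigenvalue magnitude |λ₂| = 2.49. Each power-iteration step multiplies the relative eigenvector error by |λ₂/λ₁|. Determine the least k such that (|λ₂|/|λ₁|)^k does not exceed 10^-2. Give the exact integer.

|λ₂/λ₁| = 2.49/7.77 = 0.32046
Need k ≥ ln(10^-2) / ln(0.32046) = -4.6052 / -1.1380 ≈ 4.047
Smallest integer k satisfying the bound: 5

5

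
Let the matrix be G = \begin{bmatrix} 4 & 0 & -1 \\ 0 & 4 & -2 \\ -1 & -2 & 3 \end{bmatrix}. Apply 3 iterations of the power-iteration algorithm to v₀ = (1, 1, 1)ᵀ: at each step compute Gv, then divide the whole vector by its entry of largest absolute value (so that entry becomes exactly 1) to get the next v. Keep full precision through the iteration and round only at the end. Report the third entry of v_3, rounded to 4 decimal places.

Gv0 = (3.00000, 2.00000, 0.00000); divide by 3.00000 → v1 = (1.00000, 0.66667, 0.00000)
Gv1 = (4.00000, 2.66667, -2.33333); divide by 4.00000 → v2 = (1.00000, 0.66667, -0.58333)
Gv2 = (4.58333, 3.83333, -4.08333); divide by 4.58333 → v3 = (1.00000, 0.83636, -0.89091)
Requested entry of v3: -49/55 = -0.8909

-0.8909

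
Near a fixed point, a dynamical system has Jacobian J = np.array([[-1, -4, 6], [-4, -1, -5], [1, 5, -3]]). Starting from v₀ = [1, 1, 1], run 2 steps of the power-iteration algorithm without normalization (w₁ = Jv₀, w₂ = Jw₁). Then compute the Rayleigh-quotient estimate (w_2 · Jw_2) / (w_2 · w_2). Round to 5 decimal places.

λ ≈ -4.84912

w1 = Jv₀ = ((-1)·1 + (-4)·1 + 6·1; (-4)·1 + (-1)·1 + (-5)·1; 1·1 + 5·1 + (-3)·1) = (1, -10, 3)
w2 = Jw1 = ((-1)·1 + (-4)·(-10) + 6·3; (-4)·1 + (-1)·(-10) + (-5)·3; 1·1 + 5·(-10) + (-3)·3) = (57, -9, -58)
Jw2 = (-369, 71, 186)
w2·Jw2 = 57·(-369) + (-9)·71 + (-58)·186 = -32460; w2·w2 = 57·57 + (-9)·(-9) + (-58)·(-58) = 6694
λ ≈ -32460/6694 = -4.84912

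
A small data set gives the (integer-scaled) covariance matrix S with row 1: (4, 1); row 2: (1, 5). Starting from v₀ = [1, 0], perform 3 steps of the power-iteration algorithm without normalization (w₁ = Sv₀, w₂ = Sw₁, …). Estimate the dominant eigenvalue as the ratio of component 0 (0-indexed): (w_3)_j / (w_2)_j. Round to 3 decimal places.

4.529

w1 = Sv₀ = (4·1 + 1·0; 1·1 + 5·0) = (4, 1)
w2 = Sw1 = (4·4 + 1·1; 1·4 + 5·1) = (17, 9)
w3 = Sw2 = (77, 62)
Ratio at component: 77 / 17 = 4.529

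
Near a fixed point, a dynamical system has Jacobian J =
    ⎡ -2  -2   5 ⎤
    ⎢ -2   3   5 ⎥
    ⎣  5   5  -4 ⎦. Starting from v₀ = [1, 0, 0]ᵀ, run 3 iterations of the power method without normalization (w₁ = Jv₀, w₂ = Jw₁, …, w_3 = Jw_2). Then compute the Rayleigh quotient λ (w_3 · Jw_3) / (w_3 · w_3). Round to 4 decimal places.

λ ≈ -10.1231

w1 = Jv₀ = (-2, -2, 5)
w2 = Jw1 = (33, 23, -40)
w3 = Jw2 = (-312, -197, 440)
Jw3 = (3218, 2233, -4305)
w3·Jw3 = (-312)·3218 + (-197)·2233 + 440·(-4305) = -3338117; w3·w3 = (-312)·(-312) + (-197)·(-197) + 440·440 = 329753
λ ≈ -3338117/329753 = -10.1231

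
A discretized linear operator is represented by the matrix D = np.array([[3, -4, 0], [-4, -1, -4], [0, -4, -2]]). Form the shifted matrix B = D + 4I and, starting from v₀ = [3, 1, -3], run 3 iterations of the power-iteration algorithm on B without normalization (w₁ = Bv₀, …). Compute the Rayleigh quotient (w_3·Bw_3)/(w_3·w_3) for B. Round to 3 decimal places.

B = D + 4I has rows (7, -4, 0); (-4, 3, -4); (0, -4, 2)
w1 = Bv₀ = (7·3 + (-4)·1 + 0·(-3); (-4)·3 + 3·1 + (-4)·(-3); 0·3 + (-4)·1 + 2·(-3)) = (17, 3, -10)
w2 = Bw1 = (7·17 + (-4)·3 + 0·(-10); (-4)·17 + 3·3 + (-4)·(-10); 0·17 + (-4)·3 + 2·(-10)) = (107, -19, -32)
w3 = Bw2 = (825, -357, 12)
Bw3 = (7203, -4419, 1452)
w3·Bw3 = 7537482; w3·w3 = 808218; μ ≈ 7537482/808218 = 9.326

μ ≈ 9.326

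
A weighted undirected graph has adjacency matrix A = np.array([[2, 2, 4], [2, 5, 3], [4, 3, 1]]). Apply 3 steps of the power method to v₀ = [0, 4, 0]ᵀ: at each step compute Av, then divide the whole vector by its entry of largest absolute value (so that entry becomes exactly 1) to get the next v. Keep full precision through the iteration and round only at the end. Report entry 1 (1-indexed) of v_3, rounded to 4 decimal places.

0.7250

Av0 = (8.00000, 20.00000, 12.00000); divide by 20.00000 → v1 = (0.40000, 1.00000, 0.60000)
Av1 = (5.20000, 7.60000, 5.20000); divide by 7.60000 → v2 = (0.68421, 1.00000, 0.68421)
Av2 = (6.10526, 8.42105, 6.42105); divide by 8.42105 → v3 = (0.72500, 1.00000, 0.76250)
Requested entry of v3: 928/1280 = 0.7250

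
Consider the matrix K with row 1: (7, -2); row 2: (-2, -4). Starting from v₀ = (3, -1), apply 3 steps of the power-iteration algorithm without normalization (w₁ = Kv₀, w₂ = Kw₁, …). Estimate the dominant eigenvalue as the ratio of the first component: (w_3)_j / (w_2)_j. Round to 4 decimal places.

7.4606

w1 = Kv₀ = (7·3 + (-2)·(-1); (-2)·3 + (-4)·(-1)) = (23, -2)
w2 = Kw1 = (7·23 + (-2)·(-2); (-2)·23 + (-4)·(-2)) = (165, -38)
w3 = Kw2 = (1231, -178)
Ratio at component: 1231 / 165 = 7.4606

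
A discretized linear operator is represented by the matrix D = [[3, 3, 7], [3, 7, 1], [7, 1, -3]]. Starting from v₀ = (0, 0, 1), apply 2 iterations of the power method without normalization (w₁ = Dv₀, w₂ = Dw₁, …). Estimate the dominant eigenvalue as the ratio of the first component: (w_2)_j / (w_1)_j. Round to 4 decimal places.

w1 = Dv₀ = (3·0 + 3·0 + 7·1; 3·0 + 7·0 + 1·1; 7·0 + 1·0 + (-3)·1) = (7, 1, -3)
w2 = Dw1 = (3·7 + 3·1 + 7·(-3); 3·7 + 7·1 + 1·(-3); 7·7 + 1·1 + (-3)·(-3)) = (3, 25, 59)
Ratio at component: 3 / 7 = 0.4286

0.4286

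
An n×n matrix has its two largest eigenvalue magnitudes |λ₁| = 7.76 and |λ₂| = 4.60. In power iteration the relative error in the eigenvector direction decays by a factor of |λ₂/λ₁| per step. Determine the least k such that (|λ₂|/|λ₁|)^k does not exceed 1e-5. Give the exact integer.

23

|λ₂/λ₁| = 4.60/7.76 = 0.59278
Need k ≥ ln(1e-5) / ln(0.59278) = -11.5129 / -0.5229 ≈ 22.016
Smallest integer k satisfying the bound: 23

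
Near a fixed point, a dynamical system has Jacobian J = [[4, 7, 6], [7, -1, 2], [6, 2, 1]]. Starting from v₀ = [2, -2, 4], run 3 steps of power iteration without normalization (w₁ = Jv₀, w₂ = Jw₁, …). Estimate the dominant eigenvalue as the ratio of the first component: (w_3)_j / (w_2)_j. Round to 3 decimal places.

w1 = Jv₀ = (18, 24, 12)
w2 = Jw1 = (312, 126, 168)
w3 = Jw2 = (3138, 2394, 2292)
Ratio at component: 3138 / 312 = 10.058

λ ≈ 10.058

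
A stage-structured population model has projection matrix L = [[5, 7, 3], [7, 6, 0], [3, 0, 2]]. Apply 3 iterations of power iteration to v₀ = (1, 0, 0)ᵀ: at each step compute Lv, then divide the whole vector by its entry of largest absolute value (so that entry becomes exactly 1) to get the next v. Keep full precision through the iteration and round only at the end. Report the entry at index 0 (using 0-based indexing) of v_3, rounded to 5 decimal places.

Lv0 = (5.000000, 7.000000, 3.000000); divide by 7.000000 → v1 = (0.714286, 1.000000, 0.428571)
Lv1 = (11.857143, 11.000000, 3.000000); divide by 11.857143 → v2 = (1.000000, 0.927711, 0.253012)
Lv2 = (12.253012, 12.566265, 3.506024); divide by 12.566265 → v3 = (0.975072, 1.000000, 0.279003)
Requested entry of v3: 1017/1043 = 0.97507

0.97507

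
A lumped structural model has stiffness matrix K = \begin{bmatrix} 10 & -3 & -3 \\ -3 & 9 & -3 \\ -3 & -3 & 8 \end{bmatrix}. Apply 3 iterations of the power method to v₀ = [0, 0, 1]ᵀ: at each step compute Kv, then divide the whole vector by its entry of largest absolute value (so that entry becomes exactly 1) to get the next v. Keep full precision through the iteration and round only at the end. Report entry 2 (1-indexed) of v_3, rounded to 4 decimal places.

Kv0 = (-3.00000, -3.00000, 8.00000); divide by 8.00000 → v1 = (-0.37500, -0.37500, 1.00000)
Kv1 = (-5.62500, -5.25000, 10.25000); divide by 10.25000 → v2 = (-0.54878, -0.51220, 1.00000)
Kv2 = (-6.95122, -5.96341, 11.18293); divide by 11.18293 → v3 = (-0.62159, -0.53326, 1.00000)
Requested entry of v3: -489/917 = -0.5333

-0.5333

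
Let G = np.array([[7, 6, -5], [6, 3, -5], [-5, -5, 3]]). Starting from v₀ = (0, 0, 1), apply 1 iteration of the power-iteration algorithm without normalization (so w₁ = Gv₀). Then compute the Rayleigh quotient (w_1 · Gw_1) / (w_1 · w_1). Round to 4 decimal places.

w1 = Gv₀ = (-5, -5, 3)
Gw1 = (-80, -60, 59)
w1·Gw1 = (-5)·(-80) + (-5)·(-60) + 3·59 = 877; w1·w1 = (-5)·(-5) + (-5)·(-5) + 3·3 = 59
λ ≈ 877/59 = 14.8644

λ ≈ 14.8644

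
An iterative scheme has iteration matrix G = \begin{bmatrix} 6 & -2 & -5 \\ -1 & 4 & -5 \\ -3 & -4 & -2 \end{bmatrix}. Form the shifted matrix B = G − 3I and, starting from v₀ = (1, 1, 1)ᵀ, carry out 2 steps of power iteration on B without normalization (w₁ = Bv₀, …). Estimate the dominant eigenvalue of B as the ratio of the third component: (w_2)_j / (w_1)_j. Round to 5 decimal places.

B = G − 3I has rows (3, -2, -5); (-1, 1, -5); (-3, -4, -5)
w1 = Bv₀ = (3·1 + (-2)·1 + (-5)·1; (-1)·1 + 1·1 + (-5)·1; (-3)·1 + (-4)·1 + (-5)·1) = (-4, -5, -12)
w2 = Bw1 = (3·(-4) + (-2)·(-5) + (-5)·(-12); (-1)·(-4) + 1·(-5) + (-5)·(-12); (-3)·(-4) + (-4)·(-5) + (-5)·(-12)) = (58, 59, 92)
Ratio: 92/-12 = -7.66667

-7.66667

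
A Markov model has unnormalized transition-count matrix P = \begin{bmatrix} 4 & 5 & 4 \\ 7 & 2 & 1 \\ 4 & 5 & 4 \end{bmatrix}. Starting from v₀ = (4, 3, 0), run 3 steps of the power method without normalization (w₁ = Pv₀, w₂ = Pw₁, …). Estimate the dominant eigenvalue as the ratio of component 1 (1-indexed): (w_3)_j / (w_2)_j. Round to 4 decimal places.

w1 = Pv₀ = (4·4 + 5·3 + 4·0; 7·4 + 2·3 + 1·0; 4·4 + 5·3 + 4·0) = (31, 34, 31)
w2 = Pw1 = (4·31 + 5·34 + 4·31; 7·31 + 2·34 + 1·31; 4·31 + 5·34 + 4·31) = (418, 316, 418)
w3 = Pw2 = (4924, 3976, 4924)
Ratio at component: 4924 / 418 = 11.7799

λ ≈ 11.7799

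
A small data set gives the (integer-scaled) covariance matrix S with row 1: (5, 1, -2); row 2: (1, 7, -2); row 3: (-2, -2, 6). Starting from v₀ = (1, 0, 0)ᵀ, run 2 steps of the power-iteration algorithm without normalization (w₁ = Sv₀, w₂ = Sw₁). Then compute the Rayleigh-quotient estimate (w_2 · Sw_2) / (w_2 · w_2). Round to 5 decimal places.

λ ≈ 8.73210

w1 = Sv₀ = (5, 1, -2)
w2 = Sw1 = (30, 16, -24)
Sw2 = (214, 190, -236)
w2·Sw2 = 30·214 + 16·190 + (-24)·(-236) = 15124; w2·w2 = 30·30 + 16·16 + (-24)·(-24) = 1732
λ ≈ 15124/1732 = 8.73210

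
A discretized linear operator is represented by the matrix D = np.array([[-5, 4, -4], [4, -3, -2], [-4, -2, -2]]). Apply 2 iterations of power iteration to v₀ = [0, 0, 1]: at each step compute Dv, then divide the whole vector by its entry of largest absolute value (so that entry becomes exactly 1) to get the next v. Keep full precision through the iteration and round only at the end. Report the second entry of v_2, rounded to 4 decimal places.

Dv0 = (-4.00000, -2.00000, -2.00000); divide by -4.00000 → v1 = (1.00000, 0.50000, 0.50000)
Dv1 = (-5.00000, 1.50000, -6.00000); divide by -6.00000 → v2 = (0.83333, -0.25000, 1.00000)
Requested entry of v2: -6/24 = -0.2500

-0.2500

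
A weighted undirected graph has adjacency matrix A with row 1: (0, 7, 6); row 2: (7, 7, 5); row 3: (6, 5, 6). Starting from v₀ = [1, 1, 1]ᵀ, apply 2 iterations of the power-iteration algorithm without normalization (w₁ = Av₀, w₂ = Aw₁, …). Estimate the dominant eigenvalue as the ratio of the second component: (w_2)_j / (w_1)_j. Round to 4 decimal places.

λ ≈ 16.2632

w1 = Av₀ = (13, 19, 17)
w2 = Aw1 = (235, 309, 275)
Ratio at component: 309 / 19 = 16.2632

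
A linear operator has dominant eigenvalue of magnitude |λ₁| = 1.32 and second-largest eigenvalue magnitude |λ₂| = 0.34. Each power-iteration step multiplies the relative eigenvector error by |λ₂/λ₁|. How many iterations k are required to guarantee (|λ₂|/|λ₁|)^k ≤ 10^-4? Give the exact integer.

7

|λ₂/λ₁| = 0.34/1.32 = 0.25758
Need k ≥ ln(10^-4) / ln(0.25758) = -9.2103 / -1.3564 ≈ 6.790
Smallest integer k satisfying the bound: 7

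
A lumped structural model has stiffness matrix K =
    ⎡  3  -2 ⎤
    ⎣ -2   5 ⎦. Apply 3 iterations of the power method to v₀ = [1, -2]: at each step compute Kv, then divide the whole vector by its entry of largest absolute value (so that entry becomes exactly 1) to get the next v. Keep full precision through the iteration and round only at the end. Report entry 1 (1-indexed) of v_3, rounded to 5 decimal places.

Kv0 = (7.000000, -12.000000); divide by -12.000000 → v1 = (-0.583333, 1.000000)
Kv1 = (-3.750000, 6.166667); divide by 6.166667 → v2 = (-0.608108, 1.000000)
Kv2 = (-3.824324, 6.216216); divide by 6.216216 → v3 = (-0.615217, 1.000000)
Requested entry of v3: 283/-460 = -0.61522

-0.61522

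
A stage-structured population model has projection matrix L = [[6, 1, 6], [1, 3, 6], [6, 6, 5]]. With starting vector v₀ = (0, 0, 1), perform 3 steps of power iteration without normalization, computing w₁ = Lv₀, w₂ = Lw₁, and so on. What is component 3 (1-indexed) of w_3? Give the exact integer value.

1241

w1 = Lv₀ = (6, 6, 5)
w2 = Lw1 = (72, 54, 97)
w3 = Lw2 = (1068, 816, 1241)
The requested component of w3 is 1241.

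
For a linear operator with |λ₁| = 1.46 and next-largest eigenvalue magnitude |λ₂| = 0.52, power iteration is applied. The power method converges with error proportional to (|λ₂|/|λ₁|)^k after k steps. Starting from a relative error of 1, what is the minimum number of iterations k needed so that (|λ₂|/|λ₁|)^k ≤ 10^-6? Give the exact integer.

14

|λ₂/λ₁| = 0.52/1.46 = 0.35616
Need k ≥ ln(10^-6) / ln(0.35616) = -13.8155 / -1.0324 ≈ 13.382
Smallest integer k satisfying the bound: 14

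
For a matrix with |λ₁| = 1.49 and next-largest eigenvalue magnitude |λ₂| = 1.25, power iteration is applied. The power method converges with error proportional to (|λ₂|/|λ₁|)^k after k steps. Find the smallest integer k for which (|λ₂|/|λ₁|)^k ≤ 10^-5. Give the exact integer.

66

|λ₂/λ₁| = 1.25/1.49 = 0.83893
Need k ≥ ln(10^-5) / ln(0.83893) = -11.5129 / -0.1756 ≈ 65.551
Smallest integer k satisfying the bound: 66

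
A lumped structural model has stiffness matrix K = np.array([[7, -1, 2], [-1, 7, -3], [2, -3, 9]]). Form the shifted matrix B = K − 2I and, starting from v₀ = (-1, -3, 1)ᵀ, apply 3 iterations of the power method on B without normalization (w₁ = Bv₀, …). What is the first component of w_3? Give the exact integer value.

B = K − 2I has rows (5, -1, 2); (-1, 5, -3); (2, -3, 7)
w1 = Bv₀ = (0, -17, 14)
w2 = Bw1 = (45, -127, 149)
w3 = Bw2 = (650, -1127, 1514)
Requested component of w3: 650

650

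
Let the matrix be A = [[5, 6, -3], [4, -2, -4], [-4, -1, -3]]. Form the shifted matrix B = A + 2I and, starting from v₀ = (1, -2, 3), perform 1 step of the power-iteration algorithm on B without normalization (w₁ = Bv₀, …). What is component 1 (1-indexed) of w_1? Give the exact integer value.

-14

B = A + 2I has rows (7, 6, -3); (4, 0, -4); (-4, -1, -1)
w1 = Bv₀ = (7·1 + 6·(-2) + (-3)·3; 4·1 + 0·(-2) + (-4)·3; (-4)·1 + (-1)·(-2) + (-1)·3) = (-14, -8, -5)
Requested component of w1: -14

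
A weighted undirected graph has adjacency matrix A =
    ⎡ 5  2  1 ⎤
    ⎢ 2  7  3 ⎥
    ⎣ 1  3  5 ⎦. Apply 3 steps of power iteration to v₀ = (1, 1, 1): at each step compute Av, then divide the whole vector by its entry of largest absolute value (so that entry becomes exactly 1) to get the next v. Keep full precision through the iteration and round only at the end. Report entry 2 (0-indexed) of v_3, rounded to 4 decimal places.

0.6905

Av0 = (8.00000, 12.00000, 9.00000); divide by 12.00000 → v1 = (0.66667, 1.00000, 0.75000)
Av1 = (6.08333, 10.58333, 7.41667); divide by 10.58333 → v2 = (0.57480, 1.00000, 0.70079)
Av2 = (5.57480, 10.25197, 7.07874); divide by 10.25197 → v3 = (0.54378, 1.00000, 0.69048)
Requested entry of v3: 899/1302 = 0.6905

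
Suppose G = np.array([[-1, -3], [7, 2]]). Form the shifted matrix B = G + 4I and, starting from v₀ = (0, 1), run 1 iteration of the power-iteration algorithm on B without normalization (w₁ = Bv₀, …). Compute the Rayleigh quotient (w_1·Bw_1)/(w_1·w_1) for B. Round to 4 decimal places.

B = G + 4I has rows (3, -3); (7, 6)
w1 = Bv₀ = (3·0 + (-3)·1; 7·0 + 6·1) = (-3, 6)
Bw1 = (-27, 15)
w1·Bw1 = 171; w1·w1 = 45; μ ≈ 171/45 = 3.8000

3.8000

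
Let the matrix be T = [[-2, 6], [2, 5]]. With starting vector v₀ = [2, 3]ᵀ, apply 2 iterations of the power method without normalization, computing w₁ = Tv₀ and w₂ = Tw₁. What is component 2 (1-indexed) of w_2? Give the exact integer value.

123

w1 = Tv₀ = (14, 19)
w2 = Tw1 = (86, 123)
The requested component of w2 is 123.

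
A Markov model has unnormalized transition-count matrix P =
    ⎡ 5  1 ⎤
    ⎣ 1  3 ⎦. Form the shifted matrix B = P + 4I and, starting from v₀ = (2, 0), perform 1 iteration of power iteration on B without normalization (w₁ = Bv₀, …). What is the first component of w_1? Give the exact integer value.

18

B = P + 4I has rows (9, 1); (1, 7)
w1 = Bv₀ = (18, 2)
Requested component of w1: 18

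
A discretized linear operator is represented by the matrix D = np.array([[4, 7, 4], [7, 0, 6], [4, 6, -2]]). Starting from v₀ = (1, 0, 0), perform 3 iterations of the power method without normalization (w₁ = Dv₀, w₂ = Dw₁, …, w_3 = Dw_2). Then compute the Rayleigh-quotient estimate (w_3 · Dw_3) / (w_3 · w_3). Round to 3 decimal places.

w1 = Dv₀ = (4·1 + 7·0 + 4·0; 7·1 + 0·0 + 6·0; 4·1 + 6·0 + (-2)·0) = (4, 7, 4)
w2 = Dw1 = (4·4 + 7·7 + 4·4; 7·4 + 0·7 + 6·4; 4·4 + 6·7 + (-2)·4) = (81, 52, 50)
w3 = Dw2 = (888, 867, 536)
Dw3 = (11765, 9432, 7682)
w3·Dw3 = 888·11765 + 867·9432 + 536·7682 = 22742416; w3·w3 = 888·888 + 867·867 + 536·536 = 1827529
λ ≈ 22742416/1827529 = 12.444

12.444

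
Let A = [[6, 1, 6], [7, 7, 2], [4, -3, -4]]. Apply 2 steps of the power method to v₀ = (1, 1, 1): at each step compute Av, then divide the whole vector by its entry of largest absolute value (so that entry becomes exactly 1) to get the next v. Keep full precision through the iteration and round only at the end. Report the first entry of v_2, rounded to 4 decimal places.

0.3858

Av0 = (13.00000, 16.00000, -3.00000); divide by 16.00000 → v1 = (0.81250, 1.00000, -0.18750)
Av1 = (4.75000, 12.31250, 1.00000); divide by 12.31250 → v2 = (0.38579, 1.00000, 0.08122)
Requested entry of v2: 76/197 = 0.3858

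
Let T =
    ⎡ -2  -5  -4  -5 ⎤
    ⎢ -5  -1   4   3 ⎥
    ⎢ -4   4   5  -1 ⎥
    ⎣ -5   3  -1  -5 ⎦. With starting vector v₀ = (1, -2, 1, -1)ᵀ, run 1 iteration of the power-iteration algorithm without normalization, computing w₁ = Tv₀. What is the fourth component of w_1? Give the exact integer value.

w1 = Tv₀ = ((-2)·1 + (-5)·(-2) + (-4)·1 + (-5)·(-1); (-5)·1 + (-1)·(-2) + 4·1 + 3·(-1); (-4)·1 + 4·(-2) + 5·1 + (-1)·(-1); (-5)·1 + 3·(-2) + (-1)·1 + (-5)·(-1)) = (9, -2, -6, -7)
The requested component of w1 is -7.

-7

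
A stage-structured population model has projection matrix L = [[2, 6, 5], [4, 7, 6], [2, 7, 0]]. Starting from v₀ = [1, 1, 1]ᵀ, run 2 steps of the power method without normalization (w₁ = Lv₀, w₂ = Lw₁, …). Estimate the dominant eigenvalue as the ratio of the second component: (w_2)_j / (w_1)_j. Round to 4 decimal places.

λ ≈ 13.2353

w1 = Lv₀ = (2·1 + 6·1 + 5·1; 4·1 + 7·1 + 6·1; 2·1 + 7·1 + 0·1) = (13, 17, 9)
w2 = Lw1 = (2·13 + 6·17 + 5·9; 4·13 + 7·17 + 6·9; 2·13 + 7·17 + 0·9) = (173, 225, 145)
Ratio at component: 225 / 17 = 13.2353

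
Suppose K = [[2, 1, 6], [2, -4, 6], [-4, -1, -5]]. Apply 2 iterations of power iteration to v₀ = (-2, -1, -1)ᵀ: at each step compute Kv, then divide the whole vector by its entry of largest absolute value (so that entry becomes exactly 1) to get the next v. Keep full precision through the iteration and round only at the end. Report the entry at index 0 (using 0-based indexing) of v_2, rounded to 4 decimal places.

Kv0 = (-11.00000, -6.00000, 14.00000); divide by 14.00000 → v1 = (-0.78571, -0.42857, 1.00000)
Kv1 = (4.00000, 6.14286, -1.42857); divide by 6.14286 → v2 = (0.65116, 1.00000, -0.23256)
Requested entry of v2: 56/86 = 0.6512

0.6512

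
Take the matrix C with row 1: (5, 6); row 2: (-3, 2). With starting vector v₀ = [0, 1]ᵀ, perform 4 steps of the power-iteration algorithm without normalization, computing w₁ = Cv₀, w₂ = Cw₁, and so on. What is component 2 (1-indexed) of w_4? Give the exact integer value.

w1 = Cv₀ = (5·0 + 6·1; (-3)·0 + 2·1) = (6, 2)
w2 = Cw1 = (5·6 + 6·2; (-3)·6 + 2·2) = (42, -14)
w3 = Cw2 = (126, -154)
w4 = Cw3 = (-294, -686)
The requested component of w4 is -686.

-686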